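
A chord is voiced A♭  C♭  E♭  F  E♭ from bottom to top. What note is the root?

Ab, Cb, Eb, F are the tones of an F half-diminished seventh chord (F–Ab–Cb–Eb), making F the root.

F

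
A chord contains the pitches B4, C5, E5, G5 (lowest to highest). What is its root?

C

B, C, E, G are the tones of a C major seventh chord (C–E–G–B), making C the root.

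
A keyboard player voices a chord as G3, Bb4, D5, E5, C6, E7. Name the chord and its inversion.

Reducing to letter names: G, Bb, D, E, C. These stack in thirds as C–E–G–Bb–D — a C dominant ninth chord.
G is the fifth of C dominant ninth; fifth in the bass means second inversion.

C dominant ninth, second inversion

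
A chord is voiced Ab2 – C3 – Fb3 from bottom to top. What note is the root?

Fb

The distinct letter names are Ab, C, Fb. Arranged as a stack of thirds they read Fb–Ab–C, so Fb is the root (an Fb augmented triad).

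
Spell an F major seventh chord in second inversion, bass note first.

The chord tones are F–A–C–E. With the fifth (C) lowest for second inversion: C, E, F, A.

C, E, F, A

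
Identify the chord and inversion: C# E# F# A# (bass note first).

Reducing to letter names: C#, E#, F#, A#. These stack in thirds as F#–A#–C#–E# — an F# major seventh chord.
With the fifth (C#) in the bass, the chord is in second inversion (figured bass 4/3).

F# major seventh, second inversion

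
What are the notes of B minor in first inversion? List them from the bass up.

D, F#, B

B minor is B–D–F#. First inversion puts the third (D) in the bass, with the remaining tones above: D, F#, B.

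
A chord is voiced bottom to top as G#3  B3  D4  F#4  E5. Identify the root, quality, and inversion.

Reducing to letter names: G#, B, D, F#, E. These stack in thirds as E–G#–B–D–F# — an E dominant ninth chord.
The lowest note is G#, the third of the chord, so this is first inversion.

E dominant ninth, first inversion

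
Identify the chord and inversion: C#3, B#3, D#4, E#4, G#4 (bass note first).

The pitch classes C#, B#, D#, E#, G# arrange in thirds as C#–E#–G#–B#–D#: a C# major ninth chord.
C# is the root of C# major ninth; root in the bass means root position.

C# major ninth, root position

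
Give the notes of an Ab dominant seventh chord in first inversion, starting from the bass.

C, Eb, Gb, Ab

Spelling Ab dominant seventh: Ab–C–Eb–Gb. In first inversion the third is bass, giving C, Eb, Gb, Ab from the bottom.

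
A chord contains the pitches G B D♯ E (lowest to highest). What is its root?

E

The distinct letter names are G, B, D#, E. Arranged as a stack of thirds they read E–G–B–D#, so E is the root (an E minor-major seventh chord).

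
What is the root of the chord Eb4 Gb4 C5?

C

Reordering Eb, Gb, C into stacked thirds gives C–Eb–Gb; the bottom of that stack, C, is the root.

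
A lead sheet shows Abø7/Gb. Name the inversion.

Abø7/Gb means Ab half-diminished seventh with Gb in the bass. Gb is the seventh of Ab half-diminished seventh (Ab–Cb–Ebb–Gb), so this is third inversion.

third inversion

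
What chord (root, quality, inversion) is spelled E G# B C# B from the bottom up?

The pitch classes E, G#, B, C# arrange in thirds as C#–E–G#–B: a C# minor seventh chord.
With the third (E) in the bass, the chord is in first inversion (figured bass 6/5).

C# minor seventh, first inversion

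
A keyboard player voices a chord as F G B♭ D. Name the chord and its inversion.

G minor seventh, third inversion

The distinct note names are F, G, Bb, D. Stacked in thirds they read G–Bb–D–F, which is a minor seventh chord on G.
With the seventh (F) in the bass, the chord is in third inversion (figured bass 4/2).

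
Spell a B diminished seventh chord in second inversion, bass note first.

F, Ab, B, D

B diminished seventh is B–D–F–Ab. Second inversion puts the fifth (F) in the bass, with the remaining tones above: F, Ab, B, D.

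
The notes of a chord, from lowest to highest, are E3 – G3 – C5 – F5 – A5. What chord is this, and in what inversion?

F major ninth, third inversion

The pitch classes E, G, C, F, A arrange in thirds as F–A–C–E–G: an F major ninth chord.
With the seventh (E) in the bass, the chord is in third inversion.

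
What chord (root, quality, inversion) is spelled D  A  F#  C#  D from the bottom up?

Reducing to letter names: D, A, F#, C#. These stack in thirds as D–F#–A–C# — a D major seventh chord.
With the root (D) in the bass, the chord is in root position (figured bass 7).

D major seventh, root position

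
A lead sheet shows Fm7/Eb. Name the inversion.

third inversion

Fm7/Eb means F minor seventh with Eb in the bass. Eb is the seventh of F minor seventh (F–Ab–C–Eb), so this is third inversion.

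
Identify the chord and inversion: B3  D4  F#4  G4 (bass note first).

The pitch classes B, D, F#, G arrange in thirds as G–B–D–F#: a G major seventh chord.
With the third (B) in the bass, the chord is in first inversion (figured bass 6/5).

G major seventh, first inversion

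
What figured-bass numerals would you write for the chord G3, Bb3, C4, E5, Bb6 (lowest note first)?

The notes G, Bb, C, E stack in thirds as C–E–G–Bb — a C dominant seventh chord. The bass G is the fifth, so this is second inversion: figured 4/3.

4/3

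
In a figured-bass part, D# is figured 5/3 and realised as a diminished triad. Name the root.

The figures 5/3 mean the root of the chord is in the bass. If D# is the root of a diminished triad, the root is D# (chord tones D#–F#–A).

D#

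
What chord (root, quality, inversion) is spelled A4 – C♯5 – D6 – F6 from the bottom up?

D minor-major seventh, second inversion

The distinct note names are A, C#, D, F. Stacked in thirds they read D–F–A–C#, which is a minor-major seventh chord on D.
The lowest note is A, the fifth of the chord, so this is second inversion (figured bass 4/3).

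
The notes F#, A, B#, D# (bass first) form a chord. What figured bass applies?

4/3

The notes F#, A, B#, D# stack in thirds as B#–D#–F#–A — a B# diminished seventh chord. The bass F# is the fifth, so this is second inversion: figured 4/3.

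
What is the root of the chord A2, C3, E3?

A

Reordering A, C, E into stacked thirds gives A–C–E; the bottom of that stack, A, is the root.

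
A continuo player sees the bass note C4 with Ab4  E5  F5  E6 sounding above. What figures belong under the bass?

4/3

The notes C, Ab, E, F stack in thirds as F–Ab–C–E — an F minor-major seventh chord. The bass C is the fifth, so this is second inversion: figured 4/3.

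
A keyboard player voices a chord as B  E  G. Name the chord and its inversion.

Reducing to letter names: B, E, G. These stack in thirds as E–G–B — an E minor triad.
With the fifth (B) in the bass, the chord is in second inversion (figured bass 6/4).

E minor, second inversion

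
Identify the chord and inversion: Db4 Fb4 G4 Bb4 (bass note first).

Reducing to letter names: Db, Fb, G, Bb. These stack in thirds as G–Bb–Db–Fb — a G diminished seventh chord.
The lowest note is Db, the fifth of the chord, so this is second inversion (figured bass 4/3).

G diminished seventh, second inversion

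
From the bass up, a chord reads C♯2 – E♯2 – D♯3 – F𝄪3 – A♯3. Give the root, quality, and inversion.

D# dominant ninth, third inversion

Reducing to letter names: C#, E#, D#, F##, A#. These stack in thirds as D#–F##–A#–C#–E# — a D# dominant ninth chord.
C# is the seventh of D# dominant ninth; seventh in the bass means third inversion.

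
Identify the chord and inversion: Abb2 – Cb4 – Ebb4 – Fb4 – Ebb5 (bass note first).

Fb minor seventh, first inversion

Reducing to letter names: Abb, Cb, Ebb, Fb. These stack in thirds as Fb–Abb–Cb–Ebb — an Fb minor seventh chord.
With the third (Abb) in the bass, the chord is in first inversion (figured bass 6/5).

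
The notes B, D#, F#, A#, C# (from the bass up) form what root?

B

B, D#, F#, A#, C# are the tones of a B major ninth chord (B–D#–F#–A#–C#), making B the root.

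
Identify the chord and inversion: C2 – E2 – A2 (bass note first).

A minor, first inversion

The distinct note names are C, E, A. Stacked in thirds they read A–C–E, which is a minor triad on A.
C is the third of A minor; third in the bass means first inversion (figured bass 6).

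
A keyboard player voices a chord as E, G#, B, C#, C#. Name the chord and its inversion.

C# minor seventh, first inversion

The distinct note names are E, G#, B, C#. Stacked in thirds they read C#–E–G#–B, which is a minor seventh chord on C#.
E is the third of C# minor seventh; third in the bass means first inversion (figured bass 6/5).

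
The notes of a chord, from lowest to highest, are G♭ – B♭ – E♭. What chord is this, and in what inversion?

Eb minor, first inversion

The distinct note names are Gb, Bb, Eb. Stacked in thirds they read Eb–Gb–Bb, which is a minor triad on Eb.
Gb is the third of Eb minor; third in the bass means first inversion (figured bass 6).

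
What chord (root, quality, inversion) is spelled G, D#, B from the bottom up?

Reducing to letter names: G, D#, B. These stack in thirds as G–B–D# — a G augmented triad.
The lowest note is G, the root of the chord, so this is root position (figured bass 5/3).

G augmented, root position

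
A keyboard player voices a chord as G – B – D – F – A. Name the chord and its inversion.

G dominant ninth, root position

The pitch classes G, B, D, F, A arrange in thirds as G–B–D–F–A: a G dominant ninth chord.
The lowest note is G, the root of the chord, so this is root position.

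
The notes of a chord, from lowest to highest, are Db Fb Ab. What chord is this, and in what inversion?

The distinct note names are Db, Fb, Ab. Stacked in thirds they read Db–Fb–Ab, which is a minor triad on Db.
The lowest note is Db, the root of the chord, so this is root position (figured bass 5/3).

Db minor, root position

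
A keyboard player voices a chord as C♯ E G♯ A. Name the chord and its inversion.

Reducing to letter names: C#, E, G#, A. These stack in thirds as A–C#–E–G# — an A major seventh chord.
With the third (C#) in the bass, the chord is in first inversion (figured bass 6/5).

A major seventh, first inversion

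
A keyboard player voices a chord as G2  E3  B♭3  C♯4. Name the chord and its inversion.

The pitch classes G, E, Bb, C# arrange in thirds as C#–E–G–Bb: a C# diminished seventh chord.
G is the fifth of C# diminished seventh; fifth in the bass means second inversion (figured bass 4/3).

C# diminished seventh, second inversion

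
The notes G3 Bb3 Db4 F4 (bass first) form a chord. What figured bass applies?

The notes G, Bb, Db, F stack in thirds as G–Bb–Db–F — a G half-diminished seventh chord. The bass G is the root, so this is root position: figured 7.

7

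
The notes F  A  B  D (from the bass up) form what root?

The distinct letter names are F, A, B, D. Arranged as a stack of thirds they read B–D–F–A, so B is the root (a B half-diminished seventh chord).

B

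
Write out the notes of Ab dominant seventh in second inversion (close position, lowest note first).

Eb, Gb, Ab, C

Spelling Ab dominant seventh: Ab–C–Eb–Gb. In second inversion the fifth is bass, giving Eb, Gb, Ab, C from the bottom.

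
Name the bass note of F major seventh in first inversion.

A

The third of F major seventh (F–A–C–E) is A; that is the bass in first inversion.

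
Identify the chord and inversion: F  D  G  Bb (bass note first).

G minor seventh, third inversion

The pitch classes F, D, G, Bb arrange in thirds as G–Bb–D–F: a G minor seventh chord.
The lowest note is F, the seventh of the chord, so this is third inversion (figured bass 4/2).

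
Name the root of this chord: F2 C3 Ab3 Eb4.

F, C, Ab, Eb are the tones of an F minor seventh chord (F–Ab–C–Eb), making F the root.

F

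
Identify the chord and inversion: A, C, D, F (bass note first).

D minor seventh, second inversion

Reducing to letter names: A, C, D, F. These stack in thirds as D–F–A–C — a D minor seventh chord.
A is the fifth of D minor seventh; fifth in the bass means second inversion (figured bass 4/3).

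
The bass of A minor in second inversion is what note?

E

A minor is A–C–E. Second inversion places the fifth in the bass: E.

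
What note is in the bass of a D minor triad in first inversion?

F

In first inversion the third is lowest. For D minor (D–F–A) that is F.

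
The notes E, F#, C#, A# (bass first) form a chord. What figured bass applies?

4/2

The notes E, F#, C#, A# stack in thirds as F#–A#–C#–E — an F# dominant seventh chord. The bass E is the seventh, so this is third inversion: figured 4/2.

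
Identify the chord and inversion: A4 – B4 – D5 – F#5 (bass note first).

B minor seventh, third inversion

The distinct note names are A, B, D, F#. Stacked in thirds they read B–D–F#–A, which is a minor seventh chord on B.
With the seventh (A) in the bass, the chord is in third inversion (figured bass 4/2).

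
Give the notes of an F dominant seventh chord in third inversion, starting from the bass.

The chord tones are F–A–C–Eb. With the seventh (Eb) lowest for third inversion: Eb, F, A, C.

Eb, F, A, C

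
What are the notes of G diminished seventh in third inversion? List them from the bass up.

G diminished seventh is G–Bb–Db–Fb. Third inversion puts the seventh (Fb) in the bass, with the remaining tones above: Fb, G, Bb, Db.

Fb, G, Bb, Db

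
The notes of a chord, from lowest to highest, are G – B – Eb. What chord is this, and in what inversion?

The pitch classes G, B, Eb arrange in thirds as Eb–G–B: an Eb augmented triad.
The lowest note is G, the third of the chord, so this is first inversion (figured bass 6).

Eb augmented, first inversion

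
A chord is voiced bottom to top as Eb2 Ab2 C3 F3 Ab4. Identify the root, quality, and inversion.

F minor seventh, third inversion

The distinct note names are Eb, Ab, C, F. Stacked in thirds they read F–Ab–C–Eb, which is a minor seventh chord on F.
Eb is the seventh of F minor seventh; seventh in the bass means third inversion (figured bass 4/2).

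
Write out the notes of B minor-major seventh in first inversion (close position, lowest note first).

D, F#, A#, B

The chord tones are B–D–F#–A#. With the third (D) lowest for first inversion: D, F#, A#, B.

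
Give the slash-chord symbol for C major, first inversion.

C/E

First inversion of C major has the third (E) in the bass. As a slash chord: C/E.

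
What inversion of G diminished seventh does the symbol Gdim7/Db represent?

second inversion

Gdim7/Db means G diminished seventh with Db in the bass. Db is the fifth of G diminished seventh (G–Bb–Db–Fb), so this is second inversion.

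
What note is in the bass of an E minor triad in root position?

E

The root of E minor (E–G–B) is E; that is the bass in root position.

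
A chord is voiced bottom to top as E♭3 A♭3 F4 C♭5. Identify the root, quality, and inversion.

The distinct note names are Eb, Ab, F, Cb. Stacked in thirds they read F–Ab–Cb–Eb, which is a half-diminished seventh chord on F.
Eb is the seventh of F half-diminished seventh; seventh in the bass means third inversion (figured bass 4/2).

F half-diminished seventh, third inversion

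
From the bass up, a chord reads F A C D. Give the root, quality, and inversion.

D minor seventh, first inversion

Reducing to letter names: F, A, C, D. These stack in thirds as D–F–A–C — a D minor seventh chord.
The lowest note is F, the third of the chord, so this is first inversion (figured bass 6/5).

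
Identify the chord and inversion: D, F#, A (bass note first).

Reducing to letter names: D, F#, A. These stack in thirds as D–F#–A — a D major triad.
D is the root of D major; root in the bass means root position (figured bass 5/3).

D major, root position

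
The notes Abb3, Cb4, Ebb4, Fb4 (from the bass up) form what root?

The distinct letter names are Abb, Cb, Ebb, Fb. Arranged as a stack of thirds they read Fb–Abb–Cb–Ebb, so Fb is the root (an Fb minor seventh chord).

Fb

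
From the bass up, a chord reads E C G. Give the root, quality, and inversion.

C major, first inversion

The pitch classes E, C, G arrange in thirds as C–E–G: a C major triad.
With the third (E) in the bass, the chord is in first inversion (figured bass 6).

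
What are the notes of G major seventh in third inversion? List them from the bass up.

Spelling G major seventh: G–B–D–F#. In third inversion the seventh is bass, giving F#, G, B, D from the bottom.

F#, G, B, D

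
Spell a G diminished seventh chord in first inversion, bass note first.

G diminished seventh is G–Bb–Db–Fb. First inversion puts the third (Bb) in the bass, with the remaining tones above: Bb, Db, Fb, G.

Bb, Db, Fb, G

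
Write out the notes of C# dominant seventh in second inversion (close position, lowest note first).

Spelling C# dominant seventh: C#–E#–G#–B. In second inversion the fifth is bass, giving G#, B, C#, E# from the bottom.

G#, B, C#, E#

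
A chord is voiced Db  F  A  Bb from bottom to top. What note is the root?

The distinct letter names are Db, F, A, Bb. Arranged as a stack of thirds they read Bb–Db–F–A, so Bb is the root (a Bb minor-major seventh chord).

Bb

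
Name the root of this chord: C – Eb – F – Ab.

C, Eb, F, Ab are the tones of an F minor seventh chord (F–Ab–C–Eb), making F the root.

F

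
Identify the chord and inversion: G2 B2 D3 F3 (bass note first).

Reducing to letter names: G, B, D, F. These stack in thirds as G–B–D–F — a G dominant seventh chord.
G is the root of G dominant seventh; root in the bass means root position (figured bass 7).

G dominant seventh, root position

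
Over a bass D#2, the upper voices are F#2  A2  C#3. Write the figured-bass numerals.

7

The notes D#, F#, A, C# stack in thirds as D#–F#–A–C# — a D# half-diminished seventh chord. The bass D# is the root, so this is root position: figured 7.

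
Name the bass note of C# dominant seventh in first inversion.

E#

C# dominant seventh is C#–E#–G#–B. First inversion places the third in the bass: E#.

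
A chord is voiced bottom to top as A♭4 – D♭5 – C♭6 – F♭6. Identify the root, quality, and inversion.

Db minor seventh, second inversion

Reducing to letter names: Ab, Db, Cb, Fb. These stack in thirds as Db–Fb–Ab–Cb — a Db minor seventh chord.
The lowest note is Ab, the fifth of the chord, so this is second inversion (figured bass 4/3).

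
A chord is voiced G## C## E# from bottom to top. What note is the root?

G##, C##, E# are the tones of a C## minor triad (C##–E#–G##), making C## the root.

C##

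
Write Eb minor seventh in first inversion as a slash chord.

Ebm7/Gb

First inversion of Eb minor seventh has the third (Gb) in the bass. As a slash chord: Ebm7/Gb.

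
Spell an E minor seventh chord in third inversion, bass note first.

The chord tones are E–G–B–D. With the seventh (D) lowest for third inversion: D, E, G, B.

D, E, G, B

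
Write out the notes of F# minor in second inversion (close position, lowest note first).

C#, F#, A

F# minor is F#–A–C#. Second inversion puts the fifth (C#) in the bass, with the remaining tones above: C#, F#, A.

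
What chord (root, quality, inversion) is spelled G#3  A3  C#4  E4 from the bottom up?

The pitch classes G#, A, C#, E arrange in thirds as A–C#–E–G#: an A major seventh chord.
The lowest note is G#, the seventh of the chord, so this is third inversion (figured bass 4/2).

A major seventh, third inversion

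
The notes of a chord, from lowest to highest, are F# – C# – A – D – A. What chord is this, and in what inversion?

The distinct note names are F#, C#, A, D. Stacked in thirds they read D–F#–A–C#, which is a major seventh chord on D.
F# is the third of D major seventh; third in the bass means first inversion (figured bass 6/5).

D major seventh, first inversion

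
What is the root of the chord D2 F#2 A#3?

D, F#, A# are the tones of a D augmented triad (D–F#–A#), making D the root.

D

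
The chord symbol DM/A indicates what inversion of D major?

second inversion

DM/A means D major with A in the bass. A is the fifth of D major (D–F#–A), so this is second inversion.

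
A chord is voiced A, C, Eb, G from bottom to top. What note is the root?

The distinct letter names are A, C, Eb, G. Arranged as a stack of thirds they read A–C–Eb–G, so A is the root (an A half-diminished seventh chord).

A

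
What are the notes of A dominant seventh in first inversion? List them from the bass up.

C#, E, G, A

Spelling A dominant seventh: A–C#–E–G. In first inversion the third is bass, giving C#, E, G, A from the bottom.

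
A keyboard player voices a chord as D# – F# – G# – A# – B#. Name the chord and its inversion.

The distinct note names are D#, F#, G#, A#, B#. Stacked in thirds they read G#–B#–D#–F#–A#, which is a dominant ninth chord on G#.
The lowest note is D#, the fifth of the chord, so this is second inversion.

G# dominant ninth, second inversion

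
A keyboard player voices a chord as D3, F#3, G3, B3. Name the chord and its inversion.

G major seventh, second inversion

The distinct note names are D, F#, G, B. Stacked in thirds they read G–B–D–F#, which is a major seventh chord on G.
D is the fifth of G major seventh; fifth in the bass means second inversion (figured bass 4/3).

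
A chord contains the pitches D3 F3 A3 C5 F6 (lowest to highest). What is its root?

D

The distinct letter names are D, F, A, C. Arranged as a stack of thirds they read D–F–A–C, so D is the root (a D minor seventh chord).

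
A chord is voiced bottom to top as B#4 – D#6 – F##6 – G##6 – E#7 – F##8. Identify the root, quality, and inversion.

The pitch classes B#, D#, F##, G##, E# arrange in thirds as E#–G##–B#–D#–F##: an E# dominant ninth chord.
With the fifth (B#) in the bass, the chord is in second inversion.

E# dominant ninth, second inversion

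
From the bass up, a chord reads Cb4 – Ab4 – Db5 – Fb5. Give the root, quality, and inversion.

Db minor seventh, third inversion

The distinct note names are Cb, Ab, Db, Fb. Stacked in thirds they read Db–Fb–Ab–Cb, which is a minor seventh chord on Db.
Cb is the seventh of Db minor seventh; seventh in the bass means third inversion (figured bass 4/2).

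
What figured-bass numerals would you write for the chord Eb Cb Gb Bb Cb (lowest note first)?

The notes Eb, Cb, Gb, Bb stack in thirds as Cb–Eb–Gb–Bb — a Cb major seventh chord. The bass Eb is the third, so this is first inversion: figured 6/5.

6/5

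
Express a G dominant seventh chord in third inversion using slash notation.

G7/F

Third inversion of G dominant seventh has the seventh (F) in the bass. As a slash chord: G7/F.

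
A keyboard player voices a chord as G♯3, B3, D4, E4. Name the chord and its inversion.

E dominant seventh, first inversion

The pitch classes G#, B, D, E arrange in thirds as E–G#–B–D: an E dominant seventh chord.
The lowest note is G#, the third of the chord, so this is first inversion (figured bass 6/5).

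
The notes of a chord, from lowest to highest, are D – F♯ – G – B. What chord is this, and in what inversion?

G major seventh, second inversion

The distinct note names are D, F#, G, B. Stacked in thirds they read G–B–D–F#, which is a major seventh chord on G.
D is the fifth of G major seventh; fifth in the bass means second inversion (figured bass 4/3).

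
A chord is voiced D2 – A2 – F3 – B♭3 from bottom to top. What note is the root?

Bb

D, A, F, Bb are the tones of a Bb major seventh chord (Bb–D–F–A), making Bb the root.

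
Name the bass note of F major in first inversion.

F major is F–A–C. First inversion places the third in the bass: A.

A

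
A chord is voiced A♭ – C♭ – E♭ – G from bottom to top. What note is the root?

Ab

Reordering Ab, Cb, Eb, G into stacked thirds gives Ab–Cb–Eb–G; the bottom of that stack, Ab, is the root.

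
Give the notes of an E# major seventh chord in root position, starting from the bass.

E#, G##, B#, D##

The chord tones are E#–G##–B#–D##. With the root (E#) lowest for root position: E#, G##, B#, D##.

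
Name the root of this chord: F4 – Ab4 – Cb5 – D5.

D

Reordering F, Ab, Cb, D into stacked thirds gives D–F–Ab–Cb; the bottom of that stack, D, is the root.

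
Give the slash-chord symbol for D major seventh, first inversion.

Dmaj7/F#

First inversion of D major seventh has the third (F#) in the bass. As a slash chord: Dmaj7/F#.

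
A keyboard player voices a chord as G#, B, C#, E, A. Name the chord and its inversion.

The distinct note names are G#, B, C#, E, A. Stacked in thirds they read A–C#–E–G#–B, which is a major ninth chord on A.
The lowest note is G#, the seventh of the chord, so this is third inversion.

A major ninth, third inversion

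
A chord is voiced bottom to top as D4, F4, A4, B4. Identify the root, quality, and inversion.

B half-diminished seventh, first inversion

The pitch classes D, F, A, B arrange in thirds as B–D–F–A: a B half-diminished seventh chord.
The lowest note is D, the third of the chord, so this is first inversion (figured bass 6/5).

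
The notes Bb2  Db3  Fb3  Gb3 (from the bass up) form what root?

Gb

The distinct letter names are Bb, Db, Fb, Gb. Arranged as a stack of thirds they read Gb–Bb–Db–Fb, so Gb is the root (a Gb dominant seventh chord).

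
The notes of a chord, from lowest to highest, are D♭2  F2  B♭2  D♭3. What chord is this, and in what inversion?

Bb minor, first inversion

The distinct note names are Db, F, Bb. Stacked in thirds they read Bb–Db–F, which is a minor triad on Bb.
Db is the third of Bb minor; third in the bass means first inversion (figured bass 6).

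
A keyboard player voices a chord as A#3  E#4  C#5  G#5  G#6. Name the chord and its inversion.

Reducing to letter names: A#, E#, C#, G#. These stack in thirds as A#–C#–E#–G# — an A# minor seventh chord.
With the root (A#) in the bass, the chord is in root position (figured bass 7).

A# minor seventh, root position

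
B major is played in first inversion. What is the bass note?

D#

In first inversion the third is lowest. For B major (B–D#–F#) that is D#.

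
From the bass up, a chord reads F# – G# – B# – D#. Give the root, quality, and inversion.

G# dominant seventh, third inversion

The pitch classes F#, G#, B#, D# arrange in thirds as G#–B#–D#–F#: a G# dominant seventh chord.
The lowest note is F#, the seventh of the chord, so this is third inversion (figured bass 4/2).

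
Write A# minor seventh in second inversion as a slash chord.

A#m7/E#

Second inversion of A# minor seventh has the fifth (E#) in the bass. As a slash chord: A#m7/E#.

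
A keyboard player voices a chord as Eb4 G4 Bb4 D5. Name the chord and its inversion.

Eb major seventh, root position

The pitch classes Eb, G, Bb, D arrange in thirds as Eb–G–Bb–D: an Eb major seventh chord.
The lowest note is Eb, the root of the chord, so this is root position (figured bass 7).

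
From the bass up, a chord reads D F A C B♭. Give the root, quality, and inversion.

The pitch classes D, F, A, C, Bb arrange in thirds as Bb–D–F–A–C: a Bb major ninth chord.
D is the third of Bb major ninth; third in the bass means first inversion.

Bb major ninth, first inversion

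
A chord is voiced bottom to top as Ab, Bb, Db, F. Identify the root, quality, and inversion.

The distinct note names are Ab, Bb, Db, F. Stacked in thirds they read Bb–Db–F–Ab, which is a minor seventh chord on Bb.
With the seventh (Ab) in the bass, the chord is in third inversion (figured bass 4/2).

Bb minor seventh, third inversion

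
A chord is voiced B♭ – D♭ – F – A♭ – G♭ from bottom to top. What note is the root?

Gb

The distinct letter names are Bb, Db, F, Ab, Gb. Arranged as a stack of thirds they read Gb–Bb–Db–F–Ab, so Gb is the root (a Gb major ninth chord).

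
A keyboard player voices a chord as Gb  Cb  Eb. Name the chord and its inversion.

Reducing to letter names: Gb, Cb, Eb. These stack in thirds as Cb–Eb–Gb — a Cb major triad.
The lowest note is Gb, the fifth of the chord, so this is second inversion (figured bass 6/4).

Cb major, second inversion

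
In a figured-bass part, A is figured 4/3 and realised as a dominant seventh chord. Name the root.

D

The figures 4/3 mean the fifth of the chord is in the bass. If A is the fifth of a dominant seventh chord, the root is D (chord tones D–F#–A–C).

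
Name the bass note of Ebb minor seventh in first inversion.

Ebb minor seventh is Ebb–Gbb–Bbb–Dbb. First inversion places the third in the bass: Gbb.

Gbb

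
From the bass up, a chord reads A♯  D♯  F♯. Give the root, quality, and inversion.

D# minor, second inversion

The distinct note names are A#, D#, F#. Stacked in thirds they read D#–F#–A#, which is a minor triad on D#.
With the fifth (A#) in the bass, the chord is in second inversion (figured bass 6/4).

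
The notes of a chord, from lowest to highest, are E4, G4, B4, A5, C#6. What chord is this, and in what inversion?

A dominant ninth, second inversion

The distinct note names are E, G, B, A, C#. Stacked in thirds they read A–C#–E–G–B, which is a dominant ninth chord on A.
E is the fifth of A dominant ninth; fifth in the bass means second inversion.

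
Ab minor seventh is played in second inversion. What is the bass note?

Eb

In second inversion the fifth is lowest. For Ab minor seventh (Ab–Cb–Eb–Gb) that is Eb.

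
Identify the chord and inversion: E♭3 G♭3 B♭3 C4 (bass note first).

Reducing to letter names: Eb, Gb, Bb, C. These stack in thirds as C–Eb–Gb–Bb — a C half-diminished seventh chord.
Eb is the third of C half-diminished seventh; third in the bass means first inversion (figured bass 6/5).

C half-diminished seventh, first inversion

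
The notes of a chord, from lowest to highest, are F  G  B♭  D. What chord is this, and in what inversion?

Reducing to letter names: F, G, Bb, D. These stack in thirds as G–Bb–D–F — a G minor seventh chord.
With the seventh (F) in the bass, the chord is in third inversion (figured bass 4/2).

G minor seventh, third inversion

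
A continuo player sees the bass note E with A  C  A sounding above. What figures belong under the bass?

6/4

The notes E, A, C stack in thirds as A–C–E — an A minor triad. The bass E is the fifth, so this is second inversion: figured 6/4.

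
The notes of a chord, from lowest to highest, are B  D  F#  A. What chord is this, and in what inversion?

B minor seventh, root position

The distinct note names are B, D, F#, A. Stacked in thirds they read B–D–F#–A, which is a minor seventh chord on B.
The lowest note is B, the root of the chord, so this is root position (figured bass 7).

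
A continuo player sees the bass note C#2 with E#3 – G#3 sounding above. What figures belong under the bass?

5/3

The notes C#, E#, G# stack in thirds as C#–E#–G# — a C# major triad. The bass C# is the root, so this is root position: figured 5/3.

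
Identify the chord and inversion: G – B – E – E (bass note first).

Reducing to letter names: G, B, E. These stack in thirds as E–G–B — an E minor triad.
G is the third of E minor; third in the bass means first inversion (figured bass 6).

E minor, first inversion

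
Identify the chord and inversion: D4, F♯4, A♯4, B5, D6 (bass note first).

Reducing to letter names: D, F#, A#, B. These stack in thirds as B–D–F#–A# — a B minor-major seventh chord.
D is the third of B minor-major seventh; third in the bass means first inversion (figured bass 6/5).

B minor-major seventh, first inversion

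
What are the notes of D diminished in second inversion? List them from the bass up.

Ab, D, F

Spelling D diminished: D–F–Ab. In second inversion the fifth is bass, giving Ab, D, F from the bottom.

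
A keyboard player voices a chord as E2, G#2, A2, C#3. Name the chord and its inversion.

A major seventh, second inversion

The pitch classes E, G#, A, C# arrange in thirds as A–C#–E–G#: an A major seventh chord.
E is the fifth of A major seventh; fifth in the bass means second inversion (figured bass 4/3).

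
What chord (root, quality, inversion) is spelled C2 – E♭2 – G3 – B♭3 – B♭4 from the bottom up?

The distinct note names are C, Eb, G, Bb. Stacked in thirds they read C–Eb–G–Bb, which is a minor seventh chord on C.
C is the root of C minor seventh; root in the bass means root position (figured bass 7).

C minor seventh, root position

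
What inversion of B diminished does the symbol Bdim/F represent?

second inversion

Bdim/F means B diminished with F in the bass. F is the fifth of B diminished (B–D–F), so this is second inversion.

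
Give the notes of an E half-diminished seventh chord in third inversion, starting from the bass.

D, E, G, Bb

The chord tones are E–G–Bb–D. With the seventh (D) lowest for third inversion: D, E, G, Bb.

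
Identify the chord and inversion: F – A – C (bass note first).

Reducing to letter names: F, A, C. These stack in thirds as F–A–C — an F major triad.
F is the root of F major; root in the bass means root position (figured bass 5/3).

F major, root position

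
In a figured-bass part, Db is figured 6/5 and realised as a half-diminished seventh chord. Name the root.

The figures 6/5 mean the third of the chord is in the bass. If Db is the third of a half-diminished seventh chord, the root is Bb (chord tones Bb–Db–Fb–Ab).

Bb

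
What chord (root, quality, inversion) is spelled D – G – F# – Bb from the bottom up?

G minor-major seventh, second inversion

Reducing to letter names: D, G, F#, Bb. These stack in thirds as G–Bb–D–F# — a G minor-major seventh chord.
The lowest note is D, the fifth of the chord, so this is second inversion (figured bass 4/3).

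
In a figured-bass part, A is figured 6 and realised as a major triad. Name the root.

The figures 6 mean the third of the chord is in the bass. If A is the third of a major triad, the root is F (chord tones F–A–C).

F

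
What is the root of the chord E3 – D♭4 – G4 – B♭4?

E

The distinct letter names are E, Db, G, Bb. Arranged as a stack of thirds they read E–G–Bb–Db, so E is the root (an E diminished seventh chord).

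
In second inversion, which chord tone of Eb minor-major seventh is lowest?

The fifth of Eb minor-major seventh (Eb–Gb–Bb–D) is Bb; that is the bass in second inversion.

Bb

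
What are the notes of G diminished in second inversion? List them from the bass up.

Db, G, Bb

G diminished is G–Bb–Db. Second inversion puts the fifth (Db) in the bass, with the remaining tones above: Db, G, Bb.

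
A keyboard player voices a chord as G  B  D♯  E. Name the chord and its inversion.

E minor-major seventh, first inversion

The pitch classes G, B, D#, E arrange in thirds as E–G–B–D#: an E minor-major seventh chord.
With the third (G) in the bass, the chord is in first inversion (figured bass 6/5).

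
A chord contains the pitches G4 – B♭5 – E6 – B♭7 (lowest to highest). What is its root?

E

The distinct letter names are G, Bb, E. Arranged as a stack of thirds they read E–G–Bb, so E is the root (an E diminished triad).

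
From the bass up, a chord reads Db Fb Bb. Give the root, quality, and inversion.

Bb diminished, first inversion

The pitch classes Db, Fb, Bb arrange in thirds as Bb–Db–Fb: a Bb diminished triad.
Db is the third of Bb diminished; third in the bass means first inversion (figured bass 6).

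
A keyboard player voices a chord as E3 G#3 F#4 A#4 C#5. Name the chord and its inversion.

Reducing to letter names: E, G#, F#, A#, C#. These stack in thirds as F#–A#–C#–E–G# — an F# dominant ninth chord.
With the seventh (E) in the bass, the chord is in third inversion.

F# dominant ninth, third inversion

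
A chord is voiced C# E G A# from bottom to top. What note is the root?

A#

Reordering C#, E, G, A# into stacked thirds gives A#–C#–E–G; the bottom of that stack, A#, is the root.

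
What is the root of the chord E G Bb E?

Reordering E, G, Bb into stacked thirds gives E–G–Bb; the bottom of that stack, E, is the root.

E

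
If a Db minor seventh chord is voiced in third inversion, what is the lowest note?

Cb

The seventh of Db minor seventh (Db–Fb–Ab–Cb) is Cb; that is the bass in third inversion.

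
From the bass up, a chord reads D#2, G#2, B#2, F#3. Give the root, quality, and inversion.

G# dominant seventh, second inversion

Reducing to letter names: D#, G#, B#, F#. These stack in thirds as G#–B#–D#–F# — a G# dominant seventh chord.
The lowest note is D#, the fifth of the chord, so this is second inversion (figured bass 4/3).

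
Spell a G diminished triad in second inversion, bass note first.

Db, G, Bb

G diminished is G–Bb–Db. Second inversion puts the fifth (Db) in the bass, with the remaining tones above: Db, G, Bb.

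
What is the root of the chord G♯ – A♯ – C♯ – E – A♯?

The distinct letter names are G#, A#, C#, E. Arranged as a stack of thirds they read A#–C#–E–G#, so A# is the root (an A# half-diminished seventh chord).

A#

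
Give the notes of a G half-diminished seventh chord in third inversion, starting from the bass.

F, G, Bb, Db

Spelling G half-diminished seventh: G–Bb–Db–F. In third inversion the seventh is bass, giving F, G, Bb, Db from the bottom.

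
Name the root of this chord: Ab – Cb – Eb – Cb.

Ab

Ab, Cb, Eb are the tones of an Ab minor triad (Ab–Cb–Eb), making Ab the root.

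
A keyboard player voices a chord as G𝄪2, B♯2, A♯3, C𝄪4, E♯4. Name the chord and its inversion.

The pitch classes G##, B#, A#, C##, E# arrange in thirds as A#–C##–E#–G##–B#: an A# major ninth chord.
The lowest note is G##, the seventh of the chord, so this is third inversion.

A# major ninth, third inversion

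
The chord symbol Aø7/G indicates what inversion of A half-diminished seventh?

third inversion

Aø7/G means A half-diminished seventh with G in the bass. G is the seventh of A half-diminished seventh (A–C–Eb–G), so this is third inversion.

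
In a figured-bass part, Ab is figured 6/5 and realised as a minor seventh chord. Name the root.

The figures 6/5 mean the third of the chord is in the bass. If Ab is the third of a minor seventh chord, the root is F (chord tones F–Ab–C–Eb).

F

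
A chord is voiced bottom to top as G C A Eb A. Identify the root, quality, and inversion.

Reducing to letter names: G, C, A, Eb. These stack in thirds as A–C–Eb–G — an A half-diminished seventh chord.
With the seventh (G) in the bass, the chord is in third inversion (figured bass 4/2).

A half-diminished seventh, third inversion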